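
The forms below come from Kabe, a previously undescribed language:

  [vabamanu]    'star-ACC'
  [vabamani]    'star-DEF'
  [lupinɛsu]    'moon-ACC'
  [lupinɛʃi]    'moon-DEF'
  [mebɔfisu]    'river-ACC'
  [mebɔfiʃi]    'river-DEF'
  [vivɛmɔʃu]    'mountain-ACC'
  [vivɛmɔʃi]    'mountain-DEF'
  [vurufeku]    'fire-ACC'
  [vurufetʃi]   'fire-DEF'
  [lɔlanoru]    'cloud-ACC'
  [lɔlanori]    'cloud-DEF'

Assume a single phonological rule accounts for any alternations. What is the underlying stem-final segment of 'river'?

'river' shows [s] ~ [ʃ] at the end of the stem ([mebɔfisu] vs [mebɔfiʃi]).
The stem 'mountain' ([vivɛmɔʃu], [vivɛmɔʃi]) shows [ʃ] unchanged in both environments, so [ʃ] cannot be basic with [s] derived before the ACC suffix.
The alternation reflects palatalization before a front vowel: /k/ and /s/ become palato-alveolar [tʃ] and [ʃ] before a front vowel. /s/ is underlying.

/s/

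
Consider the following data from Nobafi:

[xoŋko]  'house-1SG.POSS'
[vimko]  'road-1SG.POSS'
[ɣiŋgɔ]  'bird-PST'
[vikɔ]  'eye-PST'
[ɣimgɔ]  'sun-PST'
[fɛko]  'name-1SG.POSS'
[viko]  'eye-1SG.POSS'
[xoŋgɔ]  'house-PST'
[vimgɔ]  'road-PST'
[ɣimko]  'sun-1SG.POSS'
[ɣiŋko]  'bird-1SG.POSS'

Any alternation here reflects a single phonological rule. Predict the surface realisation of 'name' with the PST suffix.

[fɛkɔ]

The PST morpheme has two allomorphs, [-gɔ] and [-kɔ].
The 1SG.POSS suffix, which begins with [k], is invariant after every stem; so [k] is not altered by any rule here.
The PST suffix is therefore /-gɔ/ underlyingly, with post-vocalic devoicing: voiced stops become voiceless after a vowel.
After 'name', which ends in a vowel, the suffix surfaces as [-kɔ], giving [fɛkɔ].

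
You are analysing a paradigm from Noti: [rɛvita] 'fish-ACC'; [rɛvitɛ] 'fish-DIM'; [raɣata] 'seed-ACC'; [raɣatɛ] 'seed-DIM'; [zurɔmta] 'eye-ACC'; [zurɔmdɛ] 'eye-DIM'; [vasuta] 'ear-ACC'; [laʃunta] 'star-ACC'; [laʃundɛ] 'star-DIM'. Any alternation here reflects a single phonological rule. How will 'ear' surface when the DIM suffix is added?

[vasutɛ]

The DIM suffix surfaces as [-dɛ] and [-tɛ], depending on the final segment of the stem.
By contrast the ACC suffix keeps its initial [t] throughout — that segment must be underlying.
So the underlying form is /-dɛ/, and voiced stops become voiceless after a vowel.
After 'ear', which ends in a vowel, the suffix surfaces as [-tɛ], giving [vasutɛ].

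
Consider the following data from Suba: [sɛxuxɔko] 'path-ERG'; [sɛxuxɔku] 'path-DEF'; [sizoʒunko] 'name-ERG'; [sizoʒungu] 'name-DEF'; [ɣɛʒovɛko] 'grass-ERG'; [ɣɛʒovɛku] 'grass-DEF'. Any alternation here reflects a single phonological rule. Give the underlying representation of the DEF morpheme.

The DEF suffix surfaces as [-gu] and [-ku], depending on the final segment of the stem.
By contrast the ERG suffix keeps its initial [k] throughout — that segment must be underlying.
The DEF suffix is therefore /-gu/ underlyingly, with post-vocalic devoicing: voiced stops become voiceless after a vowel.

/-gu/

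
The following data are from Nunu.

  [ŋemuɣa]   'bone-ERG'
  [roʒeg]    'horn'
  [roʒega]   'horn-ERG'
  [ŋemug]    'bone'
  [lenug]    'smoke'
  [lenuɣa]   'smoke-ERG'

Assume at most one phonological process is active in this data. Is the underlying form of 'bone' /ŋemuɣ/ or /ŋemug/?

The stem for 'bone' ends in [g] in [ŋemug] but [ɣ] in [ŋemuɣa].
If /g/ were underlying and a rule turned it into [ɣ] before the ERG suffix, 'horn' would also alternate; but it has [g] in both [roʒeg] and [roʒega].
The alternation reflects word-final hardening: voiced fricatives become stops word-finally. /ɣ/ is underlying.

/ŋemuɣ/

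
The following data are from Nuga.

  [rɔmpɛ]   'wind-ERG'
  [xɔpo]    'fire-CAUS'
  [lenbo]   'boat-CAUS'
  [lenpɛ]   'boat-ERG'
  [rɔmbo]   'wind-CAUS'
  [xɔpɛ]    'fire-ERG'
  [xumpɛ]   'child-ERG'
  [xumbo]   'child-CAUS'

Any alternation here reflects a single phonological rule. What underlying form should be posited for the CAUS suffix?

The CAUS suffix surfaces as [-bo] and [-po], depending on the final segment of the stem.
The ERG suffix, which begins with [p], is invariant after every stem; so [p] is not altered by any rule here.
The CAUS suffix is therefore /-bo/ underlyingly, with post-vocalic devoicing: voiced stops become voiceless after a vowel.

/-bo/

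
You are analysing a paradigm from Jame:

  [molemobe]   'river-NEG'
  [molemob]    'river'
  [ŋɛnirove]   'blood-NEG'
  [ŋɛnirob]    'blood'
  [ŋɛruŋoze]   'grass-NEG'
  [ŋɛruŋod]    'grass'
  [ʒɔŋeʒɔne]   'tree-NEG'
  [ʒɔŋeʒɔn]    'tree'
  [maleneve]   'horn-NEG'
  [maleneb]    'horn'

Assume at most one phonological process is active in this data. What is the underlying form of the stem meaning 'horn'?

/malenev/

The root 'horn' surfaces as [maleneve] and [maleneb], with a stem-final [v] ~ [b] alternation.
But 'river' keeps [b] in both environments ([molemobe], [molemob]), so there is no rule changing /b/ to [v] before the NEG suffix.
Therefore /v/ is basic and [b] is derived by word-final hardening (voiced fricatives become stops word-finally).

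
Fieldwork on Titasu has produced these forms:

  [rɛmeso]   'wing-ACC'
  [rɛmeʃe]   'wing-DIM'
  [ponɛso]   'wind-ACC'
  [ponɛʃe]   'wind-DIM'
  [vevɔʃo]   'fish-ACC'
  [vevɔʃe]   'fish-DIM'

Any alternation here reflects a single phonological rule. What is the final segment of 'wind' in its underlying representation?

In [ponɛso] and [ponɛʃe] the final segment of 'wind' alternates: [s] ~ [ʃ].
If /ʃ/ were underlying and a rule turned it into [s] before the ACC suffix, 'fish' would also alternate; but it has [ʃ] in both [vevɔʃo] and [vevɔʃe].
Therefore /s/ is basic and [ʃ] is derived by palatalization before a front vowel (/s/ becomes palato-alveolar [ʃ] before a front vowel).

/s/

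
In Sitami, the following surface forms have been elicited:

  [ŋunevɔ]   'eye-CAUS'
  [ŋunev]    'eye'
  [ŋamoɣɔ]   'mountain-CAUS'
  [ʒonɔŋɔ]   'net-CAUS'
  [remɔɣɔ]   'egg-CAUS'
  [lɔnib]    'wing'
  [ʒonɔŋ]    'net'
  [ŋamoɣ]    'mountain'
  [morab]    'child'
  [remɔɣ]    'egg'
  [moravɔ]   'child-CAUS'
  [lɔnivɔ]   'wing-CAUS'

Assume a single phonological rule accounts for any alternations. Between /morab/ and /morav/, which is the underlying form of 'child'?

/morab/

'child' shows [v] ~ [b] at the end of the stem ([moravɔ] vs [morab]).
Compare 'eye', with invariant [v] in [ŋunevɔ] and [ŋunev]: an analysis with underlying /v/ and a rule producing [b] in isolation would wrongly predict alternation here too.
The alternation reflects intervocalic spirantization: voiced stops become fricatives between vowels. /b/ is underlying.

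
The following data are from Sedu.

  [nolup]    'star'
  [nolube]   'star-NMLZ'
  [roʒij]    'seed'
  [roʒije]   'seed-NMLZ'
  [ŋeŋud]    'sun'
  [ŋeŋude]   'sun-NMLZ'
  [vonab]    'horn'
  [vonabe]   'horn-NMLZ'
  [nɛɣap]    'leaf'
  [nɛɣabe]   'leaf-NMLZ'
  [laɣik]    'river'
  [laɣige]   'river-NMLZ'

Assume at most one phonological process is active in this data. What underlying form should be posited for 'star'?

/nolup/

The root 'star' surfaces as [nolup] and [nolube], with a stem-final [p] ~ [b] alternation.
If /b/ were underlying and a rule turned it into [p] in isolation, 'horn' would also alternate; but it has [b] in both [vonab] and [vonabe].
Therefore /p/ is basic and [b] is derived by intervocalic voicing (voiceless stops become voiced between vowels).
The underlying form of 'star' is therefore /nolup/.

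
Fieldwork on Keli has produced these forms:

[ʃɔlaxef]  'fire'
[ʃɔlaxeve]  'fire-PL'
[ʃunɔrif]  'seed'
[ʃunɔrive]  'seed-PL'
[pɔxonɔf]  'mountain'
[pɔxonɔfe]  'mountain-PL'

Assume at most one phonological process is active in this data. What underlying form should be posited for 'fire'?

The stem for 'fire' ends in [f] in [ʃɔlaxef] but [v] in [ʃɔlaxeve].
If /f/ were underlying and a rule turned it into [v] before the PL suffix, 'mountain' would also alternate; but it has [f] in both [pɔxonɔf] and [pɔxonɔfe].
Therefore /v/ is basic and [f] is derived by word-final obstruent devoicing (voiced obstruents become voiceless word-finally).
The underlying form of 'fire' is therefore /ʃɔlaxev/.

/ʃɔlaxev/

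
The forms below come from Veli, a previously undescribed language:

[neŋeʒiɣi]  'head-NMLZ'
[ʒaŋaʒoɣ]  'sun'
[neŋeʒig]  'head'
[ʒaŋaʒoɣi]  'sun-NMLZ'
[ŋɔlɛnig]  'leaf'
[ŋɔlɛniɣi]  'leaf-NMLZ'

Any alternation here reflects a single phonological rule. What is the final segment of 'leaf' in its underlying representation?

In [ŋɔlɛnig] and [ŋɔlɛniɣi] the final segment of 'leaf' alternates: [g] ~ [ɣ].
If /ɣ/ were underlying and a rule turned it into [g] in isolation, 'sun' would also alternate; but it has [ɣ] in both [ʒaŋaʒoɣ] and [ʒaŋaʒoɣi].
Therefore /g/ is basic and [ɣ] is derived by intervocalic spirantization (voiced stops become fricatives between vowels).

/g/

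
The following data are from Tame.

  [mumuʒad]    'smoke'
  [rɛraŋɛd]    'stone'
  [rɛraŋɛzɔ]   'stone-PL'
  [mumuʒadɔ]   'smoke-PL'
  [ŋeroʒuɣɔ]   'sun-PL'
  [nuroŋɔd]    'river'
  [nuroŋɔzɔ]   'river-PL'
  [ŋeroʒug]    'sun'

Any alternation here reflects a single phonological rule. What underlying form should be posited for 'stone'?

/rɛraŋɛz/

The stem for 'stone' ends in [z] in [rɛraŋɛzɔ] but [d] in [rɛraŋɛd].
But 'smoke' keeps [d] in both environments ([mumuʒadɔ], [mumuʒad]), so there is no rule changing /d/ to [z] before the PL suffix.
Therefore /z/ is basic and [d] is derived by word-final hardening (voiced fricatives become stops word-finally).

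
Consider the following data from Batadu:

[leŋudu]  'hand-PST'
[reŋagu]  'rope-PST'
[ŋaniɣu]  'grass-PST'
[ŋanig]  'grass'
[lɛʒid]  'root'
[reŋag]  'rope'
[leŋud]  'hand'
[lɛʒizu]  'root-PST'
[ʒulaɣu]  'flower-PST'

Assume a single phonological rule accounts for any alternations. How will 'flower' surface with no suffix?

The root 'grass' surfaces as [ŋanig] and [ŋaniɣu], with a stem-final [g] ~ [ɣ] alternation.
The stem 'rope' ([reŋag], [reŋagu]) shows [g] unchanged in both environments, so [g] cannot be basic with [ɣ] derived before the PST suffix.
The alternation reflects word-final hardening: voiced fricatives become stops word-finally. /ɣ/ is underlying.
The one attested form of 'flower', [ʒulaɣu], shows underlying /ʒulaɣ/. Applying the same rule word-finally gives [ʒulag].

[ʒulag]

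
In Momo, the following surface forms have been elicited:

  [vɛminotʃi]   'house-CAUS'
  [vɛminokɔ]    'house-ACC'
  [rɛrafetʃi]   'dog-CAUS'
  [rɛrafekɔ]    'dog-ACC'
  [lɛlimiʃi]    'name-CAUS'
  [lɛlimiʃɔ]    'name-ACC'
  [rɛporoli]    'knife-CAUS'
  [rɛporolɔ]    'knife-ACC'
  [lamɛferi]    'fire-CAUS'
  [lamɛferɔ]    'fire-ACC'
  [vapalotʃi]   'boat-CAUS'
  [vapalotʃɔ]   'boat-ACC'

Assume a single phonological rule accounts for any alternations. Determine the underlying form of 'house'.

In [vɛminotʃi] and [vɛminokɔ] the final segment of 'house' alternates: [tʃ] ~ [k].
Compare 'boat', with invariant [tʃ] in [vapalotʃi] and [vapalotʃɔ]: an analysis with underlying /tʃ/ and a rule producing [k] before the ACC suffix would wrongly predict alternation here too.
The underlying segment must be /k/; /k/ becomes palato-alveolar [tʃ] before a front vowel, yielding [tʃ] there.

/vɛminok/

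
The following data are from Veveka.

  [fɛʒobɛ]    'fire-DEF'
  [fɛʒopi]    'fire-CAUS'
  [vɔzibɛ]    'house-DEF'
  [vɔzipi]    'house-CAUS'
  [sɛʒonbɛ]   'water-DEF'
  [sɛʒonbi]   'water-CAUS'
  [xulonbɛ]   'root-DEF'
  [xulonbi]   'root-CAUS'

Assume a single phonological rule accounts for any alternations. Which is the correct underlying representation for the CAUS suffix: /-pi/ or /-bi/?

The CAUS suffix surfaces as [-bi] and [-pi], depending on the final segment of the stem.
By contrast the DEF suffix keeps its initial [b] throughout — that segment must be underlying.
So the underlying form is /-pi/, and voiceless stops become voiced after a nasal.

/-pi/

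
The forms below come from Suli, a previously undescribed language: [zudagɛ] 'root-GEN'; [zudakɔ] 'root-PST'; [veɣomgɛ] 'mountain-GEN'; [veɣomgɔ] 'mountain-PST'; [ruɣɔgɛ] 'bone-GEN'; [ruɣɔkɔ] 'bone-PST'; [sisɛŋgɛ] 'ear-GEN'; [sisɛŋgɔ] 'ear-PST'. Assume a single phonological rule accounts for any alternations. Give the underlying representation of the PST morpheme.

/-kɔ/

The PST morpheme has two allomorphs, [-gɔ] and [-kɔ].
By contrast the GEN suffix keeps its initial [g] throughout — that segment must be underlying.
So the underlying form is /-kɔ/, and voiceless stops become voiced after a nasal.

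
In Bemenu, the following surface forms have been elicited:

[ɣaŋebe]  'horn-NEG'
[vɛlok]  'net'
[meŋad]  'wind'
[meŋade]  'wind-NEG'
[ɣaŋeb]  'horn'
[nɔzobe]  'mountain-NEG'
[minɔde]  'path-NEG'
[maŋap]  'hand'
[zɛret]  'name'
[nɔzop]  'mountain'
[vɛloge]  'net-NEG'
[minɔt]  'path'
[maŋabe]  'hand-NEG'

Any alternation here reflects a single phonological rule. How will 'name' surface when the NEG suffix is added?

In [minɔt] and [minɔde] the final segment of 'path' alternates: [t] ~ [d].
The stem 'wind' ([meŋad], [meŋade]) shows [d] unchanged in both environments, so [d] cannot be basic with [t] derived in isolation.
The alternation reflects intervocalic voicing: voiceless stops become voiced between vowels. /t/ is underlying.
The one attested form of 'name', [zɛret], shows underlying /zɛret/. Applying the same rule between vowels gives [zɛrede].

[zɛrede]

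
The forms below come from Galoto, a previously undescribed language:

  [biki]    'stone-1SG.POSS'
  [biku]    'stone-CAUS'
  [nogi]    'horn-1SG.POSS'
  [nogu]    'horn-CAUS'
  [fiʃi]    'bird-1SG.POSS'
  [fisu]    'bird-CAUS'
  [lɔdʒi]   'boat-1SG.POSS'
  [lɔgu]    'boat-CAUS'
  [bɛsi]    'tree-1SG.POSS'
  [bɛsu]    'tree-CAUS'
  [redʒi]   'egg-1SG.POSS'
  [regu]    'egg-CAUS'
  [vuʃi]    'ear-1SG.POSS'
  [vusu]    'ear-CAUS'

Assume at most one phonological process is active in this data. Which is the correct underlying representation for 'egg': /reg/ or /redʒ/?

/redʒ/

'egg' shows [dʒ] ~ [g] at the end of the stem ([redʒi] vs [regu]).
The stem 'horn' ([nogi], [nogu]) shows [g] unchanged in both environments, so [g] cannot be basic with [dʒ] derived before the 1SG.POSS suffix.
The underlying segment must be /dʒ/; palato-alveolar /dʒ/ and /ʃ/ become [g] and [s] when no front vowel follows, yielding [g] there.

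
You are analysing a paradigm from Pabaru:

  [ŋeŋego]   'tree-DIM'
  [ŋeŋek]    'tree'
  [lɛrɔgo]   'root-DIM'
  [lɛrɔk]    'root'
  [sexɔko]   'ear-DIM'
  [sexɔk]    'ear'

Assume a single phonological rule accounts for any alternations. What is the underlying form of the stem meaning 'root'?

'root' shows [g] ~ [k] at the end of the stem ([lɛrɔgo] vs [lɛrɔk]).
The stem 'ear' ([sexɔko], [sexɔk]) shows [k] unchanged in both environments, so [k] cannot be basic with [g] derived before the DIM suffix.
So /g/ is underlying, and a rule of word-final obstruent devoicing — voiced obstruents become voiceless word-finally — gives [k].

/lɛrɔg/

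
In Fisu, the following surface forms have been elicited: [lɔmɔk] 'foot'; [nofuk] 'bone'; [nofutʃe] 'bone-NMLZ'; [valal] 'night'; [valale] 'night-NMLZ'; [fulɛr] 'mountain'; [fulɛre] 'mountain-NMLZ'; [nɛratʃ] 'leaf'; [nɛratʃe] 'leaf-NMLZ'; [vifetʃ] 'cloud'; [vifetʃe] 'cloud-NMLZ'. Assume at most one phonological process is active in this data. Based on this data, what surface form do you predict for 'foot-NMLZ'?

In [nofuk] and [nofutʃe] the final segment of 'bone' alternates: [k] ~ [tʃ].
If /tʃ/ were underlying and a rule turned it into [k] in isolation, 'leaf' would also alternate; but it has [tʃ] in both [nɛratʃ] and [nɛratʃe].
So /k/ is underlying, and a rule of palatalization before a front vowel — /k/ becomes palato-alveolar [tʃ] before a front vowel — gives [tʃ].
The one attested form of 'foot', [lɔmɔk], shows underlying /lɔmɔk/. Applying the same rule before a front vowel gives [lɔmɔtʃe].

[lɔmɔtʃe]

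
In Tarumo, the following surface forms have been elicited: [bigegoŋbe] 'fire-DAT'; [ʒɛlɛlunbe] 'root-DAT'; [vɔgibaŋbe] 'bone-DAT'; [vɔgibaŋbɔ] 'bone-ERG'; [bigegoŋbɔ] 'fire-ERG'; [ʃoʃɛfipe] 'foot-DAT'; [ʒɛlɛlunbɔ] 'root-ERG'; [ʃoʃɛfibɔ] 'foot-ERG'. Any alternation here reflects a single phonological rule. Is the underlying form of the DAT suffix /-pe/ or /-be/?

/-pe/

The DAT morpheme has two allomorphs, [-be] and [-pe].
By contrast the ERG suffix keeps its initial [b] throughout — that segment must be underlying.
The DAT suffix is therefore /-pe/ underlyingly, with post-nasal voicing: voiceless stops become voiced after a nasal.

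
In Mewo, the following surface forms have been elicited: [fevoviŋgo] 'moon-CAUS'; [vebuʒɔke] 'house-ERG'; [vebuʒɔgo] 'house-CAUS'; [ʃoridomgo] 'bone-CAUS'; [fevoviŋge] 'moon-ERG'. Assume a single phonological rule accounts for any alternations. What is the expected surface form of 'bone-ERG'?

[ʃoridomge]

The ERG suffix surfaces as [-ge] and [-ke], depending on the final segment of the stem.
The CAUS suffix, which begins with [g], is invariant after every stem; so [g] is not altered by any rule here.
So the underlying form is /-ke/, and voiceless stops become voiced after a nasal.
After 'bone', which ends in a nasal, the suffix surfaces as [-ge], giving [ʃoridomge].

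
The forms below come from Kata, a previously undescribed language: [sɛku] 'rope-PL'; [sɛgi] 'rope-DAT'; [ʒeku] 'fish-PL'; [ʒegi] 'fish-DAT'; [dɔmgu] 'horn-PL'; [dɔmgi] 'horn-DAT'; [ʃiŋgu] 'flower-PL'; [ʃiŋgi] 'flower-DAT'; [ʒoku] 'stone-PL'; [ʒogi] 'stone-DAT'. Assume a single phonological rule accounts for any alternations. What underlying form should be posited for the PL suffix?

/-ku/

The PL morpheme has two allomorphs, [-gu] and [-ku].
By contrast the DAT suffix keeps its initial [g] throughout — that segment must be underlying.
So the underlying form is /-ku/, and voiceless stops become voiced after a nasal.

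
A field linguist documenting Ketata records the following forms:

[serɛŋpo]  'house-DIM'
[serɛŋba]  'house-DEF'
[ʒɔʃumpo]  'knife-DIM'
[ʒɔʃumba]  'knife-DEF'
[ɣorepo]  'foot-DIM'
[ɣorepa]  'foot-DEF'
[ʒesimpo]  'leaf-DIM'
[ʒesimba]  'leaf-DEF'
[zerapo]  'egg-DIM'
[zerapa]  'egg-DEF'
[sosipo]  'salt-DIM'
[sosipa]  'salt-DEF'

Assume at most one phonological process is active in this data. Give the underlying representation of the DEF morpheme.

The DEF suffix surfaces as [-ba] and [-pa], depending on the final segment of the stem.
The DIM suffix, which begins with [p], is invariant after every stem; so [p] is not altered by any rule here.
So the underlying form is /-ba/, and voiced stops become voiceless after a vowel.

/-ba/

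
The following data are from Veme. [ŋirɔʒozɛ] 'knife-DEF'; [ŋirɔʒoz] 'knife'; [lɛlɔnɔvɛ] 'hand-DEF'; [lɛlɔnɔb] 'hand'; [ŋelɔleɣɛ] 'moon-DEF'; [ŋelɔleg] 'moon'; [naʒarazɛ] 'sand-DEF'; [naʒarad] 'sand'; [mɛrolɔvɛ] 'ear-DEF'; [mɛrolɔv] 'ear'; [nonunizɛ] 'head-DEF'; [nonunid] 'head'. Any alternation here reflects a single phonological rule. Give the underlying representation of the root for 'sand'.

/naʒarad/

The stem for 'sand' ends in [z] in [naʒarazɛ] but [d] in [naʒarad].
But 'knife' keeps [z] in both environments ([ŋirɔʒozɛ], [ŋirɔʒoz]), so there is no rule changing /z/ to [d] in isolation.
Therefore /d/ is basic and [z] is derived by intervocalic spirantization (voiced stops become fricatives between vowels).
So 'sand' = /naʒarad/.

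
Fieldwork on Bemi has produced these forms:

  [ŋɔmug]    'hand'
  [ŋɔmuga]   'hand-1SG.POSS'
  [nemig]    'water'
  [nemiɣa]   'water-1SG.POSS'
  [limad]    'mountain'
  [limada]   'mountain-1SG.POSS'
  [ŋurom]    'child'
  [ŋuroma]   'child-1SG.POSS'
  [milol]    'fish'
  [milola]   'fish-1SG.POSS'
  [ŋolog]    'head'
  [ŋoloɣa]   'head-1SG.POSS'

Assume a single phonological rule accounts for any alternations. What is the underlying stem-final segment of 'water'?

'water' shows [g] ~ [ɣ] at the end of the stem ([nemig] vs [nemiɣa]).
But 'hand' keeps [g] in both environments ([ŋɔmug], [ŋɔmuga]), so there is no rule changing /g/ to [ɣ] before the 1SG.POSS suffix.
Therefore /ɣ/ is basic and [g] is derived by word-final hardening (voiced fricatives become stops word-finally).

/ɣ/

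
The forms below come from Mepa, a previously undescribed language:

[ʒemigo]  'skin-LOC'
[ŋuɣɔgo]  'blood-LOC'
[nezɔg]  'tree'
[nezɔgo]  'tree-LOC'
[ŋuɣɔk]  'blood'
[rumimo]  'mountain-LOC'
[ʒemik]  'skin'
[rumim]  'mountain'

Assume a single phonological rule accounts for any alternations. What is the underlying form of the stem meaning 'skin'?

/ʒemik/

'skin' shows [g] ~ [k] at the end of the stem ([ʒemigo] vs [ʒemik]).
Compare 'tree', with invariant [g] in [nezɔgo] and [nezɔg]: an analysis with underlying /g/ and a rule producing [k] in isolation would wrongly predict alternation here too.
The alternation reflects intervocalic voicing: voiceless stops become voiced between vowels. /k/ is underlying.
So 'skin' = /ʒemik/.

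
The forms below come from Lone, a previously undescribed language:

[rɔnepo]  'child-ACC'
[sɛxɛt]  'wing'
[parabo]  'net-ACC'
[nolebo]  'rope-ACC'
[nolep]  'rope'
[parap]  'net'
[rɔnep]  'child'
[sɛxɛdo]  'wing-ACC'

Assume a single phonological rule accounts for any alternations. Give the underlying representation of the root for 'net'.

/parab/

The stem for 'net' ends in [p] in [parap] but [b] in [parabo].
If /p/ were underlying and a rule turned it into [b] before the ACC suffix, 'child' would also alternate; but it has [p] in both [rɔnep] and [rɔnepo].
The alternation reflects word-final obstruent devoicing: voiced obstruents become voiceless word-finally. /b/ is underlying.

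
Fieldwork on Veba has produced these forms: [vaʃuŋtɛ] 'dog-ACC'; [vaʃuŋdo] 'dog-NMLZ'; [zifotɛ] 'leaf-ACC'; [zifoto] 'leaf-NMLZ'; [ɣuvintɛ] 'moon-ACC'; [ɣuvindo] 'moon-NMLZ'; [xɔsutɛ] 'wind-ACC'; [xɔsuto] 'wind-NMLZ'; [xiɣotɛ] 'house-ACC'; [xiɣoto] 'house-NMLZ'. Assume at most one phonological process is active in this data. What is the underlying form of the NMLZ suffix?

The NMLZ morpheme has two allomorphs, [-do] and [-to].
By contrast the ACC suffix keeps its initial [t] throughout — that segment must be underlying.
The NMLZ suffix is therefore /-do/ underlyingly, with post-vocalic devoicing: voiced stops become voiceless after a vowel.

/-do/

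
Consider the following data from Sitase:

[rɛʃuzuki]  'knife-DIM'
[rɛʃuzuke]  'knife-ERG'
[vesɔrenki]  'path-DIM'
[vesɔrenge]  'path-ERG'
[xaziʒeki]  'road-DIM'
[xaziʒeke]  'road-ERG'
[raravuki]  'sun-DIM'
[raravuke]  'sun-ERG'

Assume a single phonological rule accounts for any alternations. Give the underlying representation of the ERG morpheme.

/-ge/

The ERG suffix surfaces as [-ge] and [-ke], depending on the final segment of the stem.
By contrast the DIM suffix keeps its initial [k] throughout — that segment must be underlying.
So the underlying form is /-ge/, and voiced stops become voiceless after a vowel.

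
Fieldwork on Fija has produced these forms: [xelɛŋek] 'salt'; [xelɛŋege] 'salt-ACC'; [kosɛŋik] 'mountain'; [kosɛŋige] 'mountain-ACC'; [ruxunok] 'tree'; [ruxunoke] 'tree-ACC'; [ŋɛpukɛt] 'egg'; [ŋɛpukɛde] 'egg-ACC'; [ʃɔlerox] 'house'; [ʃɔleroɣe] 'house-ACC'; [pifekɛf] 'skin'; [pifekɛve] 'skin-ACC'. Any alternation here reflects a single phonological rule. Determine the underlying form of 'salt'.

The stem for 'salt' ends in [k] in [xelɛŋek] but [g] in [xelɛŋege].
But 'tree' keeps [k] in both environments ([ruxunok], [ruxunoke]), so there is no rule changing /k/ to [g] before the ACC suffix.
So /g/ is underlying, and a rule of word-final obstruent devoicing — voiced obstruents become voiceless word-finally — gives [k].
Hence 'salt' is /xelɛŋeg/ underlyingly.

/xelɛŋeg/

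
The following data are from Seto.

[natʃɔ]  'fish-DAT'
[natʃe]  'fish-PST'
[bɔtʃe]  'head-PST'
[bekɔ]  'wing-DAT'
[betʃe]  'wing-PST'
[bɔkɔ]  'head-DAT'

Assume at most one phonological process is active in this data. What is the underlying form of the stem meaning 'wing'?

In [betʃe] and [bekɔ] the final segment of 'wing' alternates: [tʃ] ~ [k].
But 'fish' keeps [tʃ] in both environments ([natʃe], [natʃɔ]), so there is no rule changing /tʃ/ to [k] before the DAT suffix.
The underlying segment must be /k/; /k/ becomes palato-alveolar [tʃ] before a front vowel, yielding [tʃ] there.

/bek/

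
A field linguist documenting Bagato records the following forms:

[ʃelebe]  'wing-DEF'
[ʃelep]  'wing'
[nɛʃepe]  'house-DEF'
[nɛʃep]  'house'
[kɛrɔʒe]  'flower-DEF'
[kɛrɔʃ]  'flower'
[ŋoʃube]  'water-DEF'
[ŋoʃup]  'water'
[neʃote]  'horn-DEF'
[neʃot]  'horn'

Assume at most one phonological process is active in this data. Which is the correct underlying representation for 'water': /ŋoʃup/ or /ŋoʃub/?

The stem for 'water' ends in [b] in [ŋoʃube] but [p] in [ŋoʃup].
The stem 'house' ([nɛʃepe], [nɛʃep]) shows [p] unchanged in both environments, so [p] cannot be basic with [b] derived before the DEF suffix.
So /b/ is underlying, and a rule of word-final obstruent devoicing — voiced obstruents become voiceless word-finally — gives [p].

/ŋoʃub/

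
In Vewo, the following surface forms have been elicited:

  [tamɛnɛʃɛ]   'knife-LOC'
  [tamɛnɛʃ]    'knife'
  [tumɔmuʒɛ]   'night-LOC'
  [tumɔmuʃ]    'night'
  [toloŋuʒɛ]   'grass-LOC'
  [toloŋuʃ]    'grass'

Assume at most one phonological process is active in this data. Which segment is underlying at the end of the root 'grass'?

/ʒ/

In [toloŋuʒɛ] and [toloŋuʃ] the final segment of 'grass' alternates: [ʒ] ~ [ʃ].
If /ʃ/ were underlying and a rule turned it into [ʒ] before the LOC suffix, 'knife' would also alternate; but it has [ʃ] in both [tamɛnɛʃɛ] and [tamɛnɛʃ].
Therefore /ʒ/ is basic and [ʃ] is derived by word-final obstruent devoicing (voiced obstruents become voiceless word-finally).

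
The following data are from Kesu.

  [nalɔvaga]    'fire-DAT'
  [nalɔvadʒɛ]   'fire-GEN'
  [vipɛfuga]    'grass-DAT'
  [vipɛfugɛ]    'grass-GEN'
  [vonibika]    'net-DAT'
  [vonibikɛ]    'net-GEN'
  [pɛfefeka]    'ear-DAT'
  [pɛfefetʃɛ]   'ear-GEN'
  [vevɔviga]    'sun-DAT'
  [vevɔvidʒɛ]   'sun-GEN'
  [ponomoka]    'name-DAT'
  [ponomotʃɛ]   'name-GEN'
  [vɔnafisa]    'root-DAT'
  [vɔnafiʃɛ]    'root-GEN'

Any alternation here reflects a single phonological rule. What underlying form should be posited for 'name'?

'name' shows [k] ~ [tʃ] at the end of the stem ([ponomoka] vs [ponomotʃɛ]).
But 'net' keeps [k] in both environments ([vonibika], [vonibikɛ]), so there is no rule changing /k/ to [tʃ] before the GEN suffix.
So /tʃ/ is underlying, and a rule of depalatalization — palato-alveolar /tʃ/, /dʒ/ and /ʃ/ become [k], [g] and [s] when no front vowel follows — gives [k].

/ponomotʃ/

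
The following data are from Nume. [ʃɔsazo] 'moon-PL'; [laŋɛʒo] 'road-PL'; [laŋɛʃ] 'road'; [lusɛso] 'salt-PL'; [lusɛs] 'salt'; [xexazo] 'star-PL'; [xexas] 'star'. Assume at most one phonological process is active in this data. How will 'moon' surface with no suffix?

In [xexazo] and [xexas] the final segment of 'star' alternates: [z] ~ [s].
But 'salt' keeps [s] in both environments ([lusɛso], [lusɛs]), so there is no rule changing /s/ to [z] before the PL suffix.
The underlying segment must be /z/; voiced obstruents become voiceless word-finally, yielding [s] there.
The one attested form of 'moon', [ʃɔsazo], shows underlying /ʃɔsaz/. Applying the same rule word-finally gives [ʃɔsas].

[ʃɔsas]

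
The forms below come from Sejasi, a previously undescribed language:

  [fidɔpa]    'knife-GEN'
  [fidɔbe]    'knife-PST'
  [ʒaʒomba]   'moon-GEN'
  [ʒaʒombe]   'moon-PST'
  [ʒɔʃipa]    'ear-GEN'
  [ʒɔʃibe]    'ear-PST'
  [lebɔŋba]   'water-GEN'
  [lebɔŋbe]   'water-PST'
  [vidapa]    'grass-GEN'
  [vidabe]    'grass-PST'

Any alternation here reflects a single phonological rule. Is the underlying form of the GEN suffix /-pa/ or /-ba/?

The GEN morpheme has two allomorphs, [-ba] and [-pa].
By contrast the PST suffix keeps its initial [b] throughout — that segment must be underlying.
So the underlying form is /-pa/, and voiceless stops become voiced after a nasal.

/-pa/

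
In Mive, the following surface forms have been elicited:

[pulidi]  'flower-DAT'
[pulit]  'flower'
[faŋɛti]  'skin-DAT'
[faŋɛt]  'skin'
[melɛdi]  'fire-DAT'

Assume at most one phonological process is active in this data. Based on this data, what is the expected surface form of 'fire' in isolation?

[melɛt]

The stem for 'flower' ends in [d] in [pulidi] but [t] in [pulit].
But 'skin' keeps [t] in both environments ([faŋɛti], [faŋɛt]), so there is no rule changing /t/ to [d] before the DAT suffix.
Therefore /d/ is basic and [t] is derived by word-final obstruent devoicing (voiced obstruents become voiceless word-finally).
From [melɛdi] the stem 'fire' is /melɛd/; word-finally this yields [melɛt].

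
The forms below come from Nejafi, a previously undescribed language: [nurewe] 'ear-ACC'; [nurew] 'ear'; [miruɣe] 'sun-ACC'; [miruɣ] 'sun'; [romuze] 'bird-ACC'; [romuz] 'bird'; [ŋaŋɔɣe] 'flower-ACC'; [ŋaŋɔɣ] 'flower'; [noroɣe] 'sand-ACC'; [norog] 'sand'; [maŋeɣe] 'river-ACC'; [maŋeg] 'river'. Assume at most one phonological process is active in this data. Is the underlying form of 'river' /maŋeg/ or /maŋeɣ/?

In [maŋeɣe] and [maŋeg] the final segment of 'river' alternates: [ɣ] ~ [g].
If /ɣ/ were underlying and a rule turned it into [g] in isolation, 'flower' would also alternate; but it has [ɣ] in both [ŋaŋɔɣe] and [ŋaŋɔɣ].
The underlying segment must be /g/; voiced stops become fricatives between vowels, yielding [ɣ] there.

/maŋeg/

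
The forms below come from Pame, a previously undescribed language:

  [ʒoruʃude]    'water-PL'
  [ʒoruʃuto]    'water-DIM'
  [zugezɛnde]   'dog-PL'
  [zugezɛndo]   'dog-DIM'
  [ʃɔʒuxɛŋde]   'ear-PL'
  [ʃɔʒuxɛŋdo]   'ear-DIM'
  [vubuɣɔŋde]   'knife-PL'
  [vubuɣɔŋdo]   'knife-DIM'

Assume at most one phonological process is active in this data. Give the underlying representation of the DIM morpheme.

/-to/

The DIM morpheme has two allomorphs, [-do] and [-to].
By contrast the PL suffix keeps its initial [d] throughout — that segment must be underlying.
The DIM suffix is therefore /-to/ underlyingly, with post-nasal voicing: voiceless stops become voiced after a nasal.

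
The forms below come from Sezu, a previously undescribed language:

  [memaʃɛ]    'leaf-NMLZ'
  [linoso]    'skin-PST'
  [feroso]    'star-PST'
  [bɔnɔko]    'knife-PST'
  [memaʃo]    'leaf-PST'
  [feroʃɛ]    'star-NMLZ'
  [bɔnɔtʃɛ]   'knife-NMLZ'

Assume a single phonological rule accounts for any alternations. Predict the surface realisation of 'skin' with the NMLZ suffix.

The stem for 'star' ends in [s] in [feroso] but [ʃ] in [feroʃɛ].
The stem 'leaf' ([memaʃo], [memaʃɛ]) shows [ʃ] unchanged in both environments, so [ʃ] cannot be basic with [s] derived before the PST suffix.
So /s/ is underlying, and a rule of palatalization before a front vowel — /k/ and /s/ become palato-alveolar [tʃ] and [ʃ] before a front vowel — gives [ʃ].
From [linoso] the stem 'skin' is /linos/; before a front vowel this yields [linoʃɛ].

[linoʃɛ]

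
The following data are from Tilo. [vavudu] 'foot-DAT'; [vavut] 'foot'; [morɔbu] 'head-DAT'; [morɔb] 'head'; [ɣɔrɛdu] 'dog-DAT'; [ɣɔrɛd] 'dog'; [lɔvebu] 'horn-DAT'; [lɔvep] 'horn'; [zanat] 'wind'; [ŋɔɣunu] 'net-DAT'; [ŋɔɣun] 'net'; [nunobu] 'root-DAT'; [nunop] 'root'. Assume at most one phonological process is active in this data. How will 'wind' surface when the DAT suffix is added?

[zanadu]

In [vavudu] and [vavut] the final segment of 'foot' alternates: [d] ~ [t].
The stem 'dog' ([ɣɔrɛdu], [ɣɔrɛd]) shows [d] unchanged in both environments, so [d] cannot be basic with [t] derived in isolation.
The alternation reflects intervocalic voicing: voiceless stops become voiced between vowels. /t/ is underlying.
From [zanat] the stem 'wind' is /zanat/; between vowels this yields [zanadu].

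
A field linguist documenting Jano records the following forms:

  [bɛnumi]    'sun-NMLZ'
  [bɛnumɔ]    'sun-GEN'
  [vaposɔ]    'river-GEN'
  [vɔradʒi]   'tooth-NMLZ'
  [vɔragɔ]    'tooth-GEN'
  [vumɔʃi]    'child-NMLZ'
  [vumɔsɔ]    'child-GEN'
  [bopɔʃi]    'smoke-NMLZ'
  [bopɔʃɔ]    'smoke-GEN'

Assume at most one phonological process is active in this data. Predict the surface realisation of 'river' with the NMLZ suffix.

In [vumɔʃi] and [vumɔsɔ] the final segment of 'child' alternates: [ʃ] ~ [s].
But 'smoke' keeps [ʃ] in both environments ([bopɔʃi], [bopɔʃɔ]), so there is no rule changing /ʃ/ to [s] before the GEN suffix.
The alternation reflects palatalization before a front vowel: /g/ and /s/ become palato-alveolar [dʒ] and [ʃ] before a front vowel. /s/ is underlying.
The one attested form of 'river', [vaposɔ], shows underlying /vapos/. Applying the same rule before a front vowel gives [vapoʃi].

[vapoʃi]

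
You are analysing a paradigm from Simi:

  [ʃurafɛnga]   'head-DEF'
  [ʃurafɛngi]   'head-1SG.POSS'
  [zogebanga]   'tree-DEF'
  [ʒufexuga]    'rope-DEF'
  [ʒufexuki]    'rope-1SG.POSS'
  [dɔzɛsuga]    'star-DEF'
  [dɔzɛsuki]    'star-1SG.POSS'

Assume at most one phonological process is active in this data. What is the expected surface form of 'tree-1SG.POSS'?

The 1SG.POSS morpheme has two allomorphs, [-gi] and [-ki].
The DEF suffix, which begins with [g], is invariant after every stem; so [g] is not altered by any rule here.
The 1SG.POSS suffix is therefore /-ki/ underlyingly, with post-nasal voicing: voiceless stops become voiced after a nasal.
After 'tree', which ends in a nasal, the suffix surfaces as [-gi], giving [zogebangi].

[zogebangi]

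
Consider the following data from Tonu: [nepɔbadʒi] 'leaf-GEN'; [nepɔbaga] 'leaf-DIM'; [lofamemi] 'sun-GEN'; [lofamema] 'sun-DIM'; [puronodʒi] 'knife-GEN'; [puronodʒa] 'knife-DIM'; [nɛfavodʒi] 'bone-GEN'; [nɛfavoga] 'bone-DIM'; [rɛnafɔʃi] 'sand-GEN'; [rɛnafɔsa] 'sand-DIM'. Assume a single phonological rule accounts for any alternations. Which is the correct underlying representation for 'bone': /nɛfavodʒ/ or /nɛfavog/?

'bone' shows [dʒ] ~ [g] at the end of the stem ([nɛfavodʒi] vs [nɛfavoga]).
Compare 'knife', with invariant [dʒ] in [puronodʒi] and [puronodʒa]: an analysis with underlying /dʒ/ and a rule producing [g] before the DIM suffix would wrongly predict alternation here too.
The alternation reflects palatalization before a front vowel: /g/ and /s/ become palato-alveolar [dʒ] and [ʃ] before a front vowel. /g/ is underlying.

/nɛfavog/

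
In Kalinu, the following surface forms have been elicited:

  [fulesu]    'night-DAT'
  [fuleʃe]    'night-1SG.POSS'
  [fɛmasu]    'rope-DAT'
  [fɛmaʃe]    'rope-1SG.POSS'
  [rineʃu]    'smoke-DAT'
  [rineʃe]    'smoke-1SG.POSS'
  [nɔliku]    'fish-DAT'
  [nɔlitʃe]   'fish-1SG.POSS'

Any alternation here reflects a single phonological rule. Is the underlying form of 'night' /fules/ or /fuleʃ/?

/fules/

In [fulesu] and [fuleʃe] the final segment of 'night' alternates: [s] ~ [ʃ].
If /ʃ/ were underlying and a rule turned it into [s] before the DAT suffix, 'smoke' would also alternate; but it has [ʃ] in both [rineʃu] and [rineʃe].
The underlying segment must be /s/; /k/ and /s/ become palato-alveolar [tʃ] and [ʃ] before a front vowel, yielding [ʃ] there.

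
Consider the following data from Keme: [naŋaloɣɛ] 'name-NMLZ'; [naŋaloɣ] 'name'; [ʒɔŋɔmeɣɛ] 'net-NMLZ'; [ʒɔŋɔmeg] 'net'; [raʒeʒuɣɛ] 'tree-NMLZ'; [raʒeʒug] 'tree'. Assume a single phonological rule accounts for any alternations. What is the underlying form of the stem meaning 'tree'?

/raʒeʒug/

The root 'tree' surfaces as [raʒeʒuɣɛ] and [raʒeʒug], with a stem-final [ɣ] ~ [g] alternation.
But 'name' keeps [ɣ] in both environments ([naŋaloɣɛ], [naŋaloɣ]), so there is no rule changing /ɣ/ to [g] in isolation.
Therefore /g/ is basic and [ɣ] is derived by intervocalic spirantization (voiced stops become fricatives between vowels).
Hence 'tree' is /raʒeʒug/ underlyingly.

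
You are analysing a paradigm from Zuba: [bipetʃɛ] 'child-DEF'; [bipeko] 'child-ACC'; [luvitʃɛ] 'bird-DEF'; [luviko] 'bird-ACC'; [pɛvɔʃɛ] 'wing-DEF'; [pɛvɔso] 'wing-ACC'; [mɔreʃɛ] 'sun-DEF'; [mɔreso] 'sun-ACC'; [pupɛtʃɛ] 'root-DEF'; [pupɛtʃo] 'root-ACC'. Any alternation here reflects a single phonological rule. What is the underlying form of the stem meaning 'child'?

The stem for 'child' ends in [tʃ] in [bipetʃɛ] but [k] in [bipeko].
Compare 'root', with invariant [tʃ] in [pupɛtʃɛ] and [pupɛtʃo]: an analysis with underlying /tʃ/ and a rule producing [k] before the ACC suffix would wrongly predict alternation here too.
Therefore /k/ is basic and [tʃ] is derived by palatalization before a front vowel (/k/ and /s/ become palato-alveolar [tʃ] and [ʃ] before a front vowel).
The underlying form of 'child' is therefore /bipek/.

/bipek/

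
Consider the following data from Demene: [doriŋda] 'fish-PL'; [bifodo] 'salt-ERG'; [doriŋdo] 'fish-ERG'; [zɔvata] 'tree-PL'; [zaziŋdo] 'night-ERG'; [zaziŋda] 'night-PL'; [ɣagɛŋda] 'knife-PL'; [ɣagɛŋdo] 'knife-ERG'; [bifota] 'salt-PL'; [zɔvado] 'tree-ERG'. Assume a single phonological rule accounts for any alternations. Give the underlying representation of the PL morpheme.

/-ta/

The PL suffix surfaces as [-da] and [-ta], depending on the final segment of the stem.
By contrast the ERG suffix keeps its initial [d] throughout — that segment must be underlying.
The PL suffix is therefore /-ta/ underlyingly, with post-nasal voicing: voiceless stops become voiced after a nasal.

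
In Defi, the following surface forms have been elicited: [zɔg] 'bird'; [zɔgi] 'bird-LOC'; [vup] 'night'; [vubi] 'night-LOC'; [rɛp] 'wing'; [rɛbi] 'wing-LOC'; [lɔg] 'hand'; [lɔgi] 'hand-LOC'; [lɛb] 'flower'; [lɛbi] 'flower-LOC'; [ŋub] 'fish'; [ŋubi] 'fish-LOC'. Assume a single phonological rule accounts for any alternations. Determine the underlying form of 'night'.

/vup/

The stem for 'night' ends in [p] in [vup] but [b] in [vubi].
The stem 'fish' ([ŋub], [ŋubi]) shows [b] unchanged in both environments, so [b] cannot be basic with [p] derived in isolation.
So /p/ is underlying, and a rule of intervocalic voicing — voiceless stops become voiced between vowels — gives [b].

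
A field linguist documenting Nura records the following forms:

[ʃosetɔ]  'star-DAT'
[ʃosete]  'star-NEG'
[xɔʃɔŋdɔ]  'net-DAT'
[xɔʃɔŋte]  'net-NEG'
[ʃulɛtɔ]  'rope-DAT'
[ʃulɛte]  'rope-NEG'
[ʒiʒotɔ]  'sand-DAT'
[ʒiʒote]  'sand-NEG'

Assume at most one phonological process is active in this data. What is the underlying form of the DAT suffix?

The DAT suffix surfaces as [-dɔ] and [-tɔ], depending on the final segment of the stem.
The NEG suffix, which begins with [t], is invariant after every stem; so [t] is not altered by any rule here.
So the underlying form is /-dɔ/, and voiced stops become voiceless after a vowel.

/-dɔ/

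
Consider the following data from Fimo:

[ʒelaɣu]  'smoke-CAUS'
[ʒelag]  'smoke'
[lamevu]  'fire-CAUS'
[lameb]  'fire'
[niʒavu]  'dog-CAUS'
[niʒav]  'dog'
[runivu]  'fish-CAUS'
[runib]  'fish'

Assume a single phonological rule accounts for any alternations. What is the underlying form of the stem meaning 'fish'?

/runib/

The root 'fish' surfaces as [runivu] and [runib], with a stem-final [v] ~ [b] alternation.
But 'dog' keeps [v] in both environments ([niʒavu], [niʒav]), so there is no rule changing /v/ to [b] in isolation.
So /b/ is underlying, and a rule of intervocalic spirantization — voiced stops become fricatives between vowels — gives [v].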